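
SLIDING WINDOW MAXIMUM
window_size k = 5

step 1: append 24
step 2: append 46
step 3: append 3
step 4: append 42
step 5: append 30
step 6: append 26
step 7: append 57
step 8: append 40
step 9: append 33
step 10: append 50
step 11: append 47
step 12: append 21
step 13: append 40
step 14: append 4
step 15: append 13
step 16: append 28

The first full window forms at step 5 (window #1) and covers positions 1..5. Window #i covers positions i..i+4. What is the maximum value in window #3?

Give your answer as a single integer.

step 1: append 24 -> window=[24] (not full yet)
step 2: append 46 -> window=[24, 46] (not full yet)
step 3: append 3 -> window=[24, 46, 3] (not full yet)
step 4: append 42 -> window=[24, 46, 3, 42] (not full yet)
step 5: append 30 -> window=[24, 46, 3, 42, 30] -> max=46
step 6: append 26 -> window=[46, 3, 42, 30, 26] -> max=46
step 7: append 57 -> window=[3, 42, 30, 26, 57] -> max=57
Window #3 max = 57

Answer: 57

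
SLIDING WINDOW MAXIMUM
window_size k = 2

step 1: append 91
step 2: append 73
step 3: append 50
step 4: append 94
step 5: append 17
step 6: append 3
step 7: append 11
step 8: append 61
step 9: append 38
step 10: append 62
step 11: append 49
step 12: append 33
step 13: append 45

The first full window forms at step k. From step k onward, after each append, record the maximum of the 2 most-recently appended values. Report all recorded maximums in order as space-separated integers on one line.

Answer: 91 73 94 94 17 11 61 61 62 62 49 45

Derivation:
step 1: append 91 -> window=[91] (not full yet)
step 2: append 73 -> window=[91, 73] -> max=91
step 3: append 50 -> window=[73, 50] -> max=73
step 4: append 94 -> window=[50, 94] -> max=94
step 5: append 17 -> window=[94, 17] -> max=94
step 6: append 3 -> window=[17, 3] -> max=17
step 7: append 11 -> window=[3, 11] -> max=11
step 8: append 61 -> window=[11, 61] -> max=61
step 9: append 38 -> window=[61, 38] -> max=61
step 10: append 62 -> window=[38, 62] -> max=62
step 11: append 49 -> window=[62, 49] -> max=62
step 12: append 33 -> window=[49, 33] -> max=49
step 13: append 45 -> window=[33, 45] -> max=45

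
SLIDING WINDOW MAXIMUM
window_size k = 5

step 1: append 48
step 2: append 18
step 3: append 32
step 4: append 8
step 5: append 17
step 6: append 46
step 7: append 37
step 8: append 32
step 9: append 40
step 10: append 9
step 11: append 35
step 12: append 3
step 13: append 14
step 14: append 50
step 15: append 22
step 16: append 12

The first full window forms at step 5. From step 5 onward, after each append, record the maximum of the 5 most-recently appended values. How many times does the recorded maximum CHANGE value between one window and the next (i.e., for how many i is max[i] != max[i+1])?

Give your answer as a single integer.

step 1: append 48 -> window=[48] (not full yet)
step 2: append 18 -> window=[48, 18] (not full yet)
step 3: append 32 -> window=[48, 18, 32] (not full yet)
step 4: append 8 -> window=[48, 18, 32, 8] (not full yet)
step 5: append 17 -> window=[48, 18, 32, 8, 17] -> max=48
step 6: append 46 -> window=[18, 32, 8, 17, 46] -> max=46
step 7: append 37 -> window=[32, 8, 17, 46, 37] -> max=46
step 8: append 32 -> window=[8, 17, 46, 37, 32] -> max=46
step 9: append 40 -> window=[17, 46, 37, 32, 40] -> max=46
step 10: append 9 -> window=[46, 37, 32, 40, 9] -> max=46
step 11: append 35 -> window=[37, 32, 40, 9, 35] -> max=40
step 12: append 3 -> window=[32, 40, 9, 35, 3] -> max=40
step 13: append 14 -> window=[40, 9, 35, 3, 14] -> max=40
step 14: append 50 -> window=[9, 35, 3, 14, 50] -> max=50
step 15: append 22 -> window=[35, 3, 14, 50, 22] -> max=50
step 16: append 12 -> window=[3, 14, 50, 22, 12] -> max=50
Recorded maximums: 48 46 46 46 46 46 40 40 40 50 50 50
Changes between consecutive maximums: 3

Answer: 3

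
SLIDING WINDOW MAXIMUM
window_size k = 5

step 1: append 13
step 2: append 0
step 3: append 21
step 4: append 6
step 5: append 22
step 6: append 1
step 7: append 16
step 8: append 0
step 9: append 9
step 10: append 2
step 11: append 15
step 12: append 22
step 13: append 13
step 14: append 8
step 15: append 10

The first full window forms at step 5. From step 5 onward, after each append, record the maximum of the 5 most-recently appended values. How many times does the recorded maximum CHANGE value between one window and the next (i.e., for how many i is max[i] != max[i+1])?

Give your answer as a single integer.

Answer: 2

Derivation:
step 1: append 13 -> window=[13] (not full yet)
step 2: append 0 -> window=[13, 0] (not full yet)
step 3: append 21 -> window=[13, 0, 21] (not full yet)
step 4: append 6 -> window=[13, 0, 21, 6] (not full yet)
step 5: append 22 -> window=[13, 0, 21, 6, 22] -> max=22
step 6: append 1 -> window=[0, 21, 6, 22, 1] -> max=22
step 7: append 16 -> window=[21, 6, 22, 1, 16] -> max=22
step 8: append 0 -> window=[6, 22, 1, 16, 0] -> max=22
step 9: append 9 -> window=[22, 1, 16, 0, 9] -> max=22
step 10: append 2 -> window=[1, 16, 0, 9, 2] -> max=16
step 11: append 15 -> window=[16, 0, 9, 2, 15] -> max=16
step 12: append 22 -> window=[0, 9, 2, 15, 22] -> max=22
step 13: append 13 -> window=[9, 2, 15, 22, 13] -> max=22
step 14: append 8 -> window=[2, 15, 22, 13, 8] -> max=22
step 15: append 10 -> window=[15, 22, 13, 8, 10] -> max=22
Recorded maximums: 22 22 22 22 22 16 16 22 22 22 22
Changes between consecutive maximums: 2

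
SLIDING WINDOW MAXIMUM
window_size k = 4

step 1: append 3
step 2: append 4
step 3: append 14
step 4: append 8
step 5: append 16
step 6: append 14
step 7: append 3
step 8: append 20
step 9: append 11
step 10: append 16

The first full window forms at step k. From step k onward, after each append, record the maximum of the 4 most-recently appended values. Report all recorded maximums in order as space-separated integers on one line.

Answer: 14 16 16 16 20 20 20

Derivation:
step 1: append 3 -> window=[3] (not full yet)
step 2: append 4 -> window=[3, 4] (not full yet)
step 3: append 14 -> window=[3, 4, 14] (not full yet)
step 4: append 8 -> window=[3, 4, 14, 8] -> max=14
step 5: append 16 -> window=[4, 14, 8, 16] -> max=16
step 6: append 14 -> window=[14, 8, 16, 14] -> max=16
step 7: append 3 -> window=[8, 16, 14, 3] -> max=16
step 8: append 20 -> window=[16, 14, 3, 20] -> max=20
step 9: append 11 -> window=[14, 3, 20, 11] -> max=20
step 10: append 16 -> window=[3, 20, 11, 16] -> max=20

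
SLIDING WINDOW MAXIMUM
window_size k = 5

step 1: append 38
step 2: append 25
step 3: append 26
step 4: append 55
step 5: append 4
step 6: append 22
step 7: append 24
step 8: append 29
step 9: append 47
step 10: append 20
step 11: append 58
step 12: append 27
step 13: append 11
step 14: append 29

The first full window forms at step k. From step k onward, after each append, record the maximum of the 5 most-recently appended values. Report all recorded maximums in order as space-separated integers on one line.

Answer: 55 55 55 55 47 47 58 58 58 58

Derivation:
step 1: append 38 -> window=[38] (not full yet)
step 2: append 25 -> window=[38, 25] (not full yet)
step 3: append 26 -> window=[38, 25, 26] (not full yet)
step 4: append 55 -> window=[38, 25, 26, 55] (not full yet)
step 5: append 4 -> window=[38, 25, 26, 55, 4] -> max=55
step 6: append 22 -> window=[25, 26, 55, 4, 22] -> max=55
step 7: append 24 -> window=[26, 55, 4, 22, 24] -> max=55
step 8: append 29 -> window=[55, 4, 22, 24, 29] -> max=55
step 9: append 47 -> window=[4, 22, 24, 29, 47] -> max=47
step 10: append 20 -> window=[22, 24, 29, 47, 20] -> max=47
step 11: append 58 -> window=[24, 29, 47, 20, 58] -> max=58
step 12: append 27 -> window=[29, 47, 20, 58, 27] -> max=58
step 13: append 11 -> window=[47, 20, 58, 27, 11] -> max=58
step 14: append 29 -> window=[20, 58, 27, 11, 29] -> max=58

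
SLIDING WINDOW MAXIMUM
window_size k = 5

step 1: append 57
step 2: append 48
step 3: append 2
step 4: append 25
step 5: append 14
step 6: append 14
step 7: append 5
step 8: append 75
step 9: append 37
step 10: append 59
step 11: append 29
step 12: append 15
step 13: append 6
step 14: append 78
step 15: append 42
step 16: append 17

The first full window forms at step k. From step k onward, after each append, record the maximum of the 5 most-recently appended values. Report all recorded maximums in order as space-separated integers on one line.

step 1: append 57 -> window=[57] (not full yet)
step 2: append 48 -> window=[57, 48] (not full yet)
step 3: append 2 -> window=[57, 48, 2] (not full yet)
step 4: append 25 -> window=[57, 48, 2, 25] (not full yet)
step 5: append 14 -> window=[57, 48, 2, 25, 14] -> max=57
step 6: append 14 -> window=[48, 2, 25, 14, 14] -> max=48
step 7: append 5 -> window=[2, 25, 14, 14, 5] -> max=25
step 8: append 75 -> window=[25, 14, 14, 5, 75] -> max=75
step 9: append 37 -> window=[14, 14, 5, 75, 37] -> max=75
step 10: append 59 -> window=[14, 5, 75, 37, 59] -> max=75
step 11: append 29 -> window=[5, 75, 37, 59, 29] -> max=75
step 12: append 15 -> window=[75, 37, 59, 29, 15] -> max=75
step 13: append 6 -> window=[37, 59, 29, 15, 6] -> max=59
step 14: append 78 -> window=[59, 29, 15, 6, 78] -> max=78
step 15: append 42 -> window=[29, 15, 6, 78, 42] -> max=78
step 16: append 17 -> window=[15, 6, 78, 42, 17] -> max=78

Answer: 57 48 25 75 75 75 75 75 59 78 78 78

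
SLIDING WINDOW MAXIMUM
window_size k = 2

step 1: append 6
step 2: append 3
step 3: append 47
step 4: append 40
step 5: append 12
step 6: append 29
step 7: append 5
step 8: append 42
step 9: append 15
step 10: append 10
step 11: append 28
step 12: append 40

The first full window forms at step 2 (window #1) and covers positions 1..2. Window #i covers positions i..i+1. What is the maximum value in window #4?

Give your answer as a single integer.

Answer: 40

Derivation:
step 1: append 6 -> window=[6] (not full yet)
step 2: append 3 -> window=[6, 3] -> max=6
step 3: append 47 -> window=[3, 47] -> max=47
step 4: append 40 -> window=[47, 40] -> max=47
step 5: append 12 -> window=[40, 12] -> max=40
Window #4 max = 40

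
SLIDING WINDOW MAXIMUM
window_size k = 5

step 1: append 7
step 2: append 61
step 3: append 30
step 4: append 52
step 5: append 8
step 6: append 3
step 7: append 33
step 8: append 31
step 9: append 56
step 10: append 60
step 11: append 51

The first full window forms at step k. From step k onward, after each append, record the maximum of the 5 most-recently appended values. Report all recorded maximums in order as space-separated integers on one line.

step 1: append 7 -> window=[7] (not full yet)
step 2: append 61 -> window=[7, 61] (not full yet)
step 3: append 30 -> window=[7, 61, 30] (not full yet)
step 4: append 52 -> window=[7, 61, 30, 52] (not full yet)
step 5: append 8 -> window=[7, 61, 30, 52, 8] -> max=61
step 6: append 3 -> window=[61, 30, 52, 8, 3] -> max=61
step 7: append 33 -> window=[30, 52, 8, 3, 33] -> max=52
step 8: append 31 -> window=[52, 8, 3, 33, 31] -> max=52
step 9: append 56 -> window=[8, 3, 33, 31, 56] -> max=56
step 10: append 60 -> window=[3, 33, 31, 56, 60] -> max=60
step 11: append 51 -> window=[33, 31, 56, 60, 51] -> max=60

Answer: 61 61 52 52 56 60 60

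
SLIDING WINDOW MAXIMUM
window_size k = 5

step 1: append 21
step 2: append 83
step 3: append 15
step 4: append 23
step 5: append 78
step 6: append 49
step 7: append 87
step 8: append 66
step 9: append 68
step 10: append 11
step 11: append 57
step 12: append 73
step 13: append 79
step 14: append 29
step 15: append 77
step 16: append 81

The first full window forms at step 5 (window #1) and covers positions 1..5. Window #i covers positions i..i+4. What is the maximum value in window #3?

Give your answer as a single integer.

Answer: 87

Derivation:
step 1: append 21 -> window=[21] (not full yet)
step 2: append 83 -> window=[21, 83] (not full yet)
step 3: append 15 -> window=[21, 83, 15] (not full yet)
step 4: append 23 -> window=[21, 83, 15, 23] (not full yet)
step 5: append 78 -> window=[21, 83, 15, 23, 78] -> max=83
step 6: append 49 -> window=[83, 15, 23, 78, 49] -> max=83
step 7: append 87 -> window=[15, 23, 78, 49, 87] -> max=87
Window #3 max = 87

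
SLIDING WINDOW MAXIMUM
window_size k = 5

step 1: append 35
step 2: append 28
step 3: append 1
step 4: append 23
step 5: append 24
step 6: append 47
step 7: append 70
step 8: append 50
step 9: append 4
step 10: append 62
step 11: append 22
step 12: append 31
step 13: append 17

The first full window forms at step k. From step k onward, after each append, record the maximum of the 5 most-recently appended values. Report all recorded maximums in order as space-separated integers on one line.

Answer: 35 47 70 70 70 70 70 62 62

Derivation:
step 1: append 35 -> window=[35] (not full yet)
step 2: append 28 -> window=[35, 28] (not full yet)
step 3: append 1 -> window=[35, 28, 1] (not full yet)
step 4: append 23 -> window=[35, 28, 1, 23] (not full yet)
step 5: append 24 -> window=[35, 28, 1, 23, 24] -> max=35
step 6: append 47 -> window=[28, 1, 23, 24, 47] -> max=47
step 7: append 70 -> window=[1, 23, 24, 47, 70] -> max=70
step 8: append 50 -> window=[23, 24, 47, 70, 50] -> max=70
step 9: append 4 -> window=[24, 47, 70, 50, 4] -> max=70
step 10: append 62 -> window=[47, 70, 50, 4, 62] -> max=70
step 11: append 22 -> window=[70, 50, 4, 62, 22] -> max=70
step 12: append 31 -> window=[50, 4, 62, 22, 31] -> max=62
step 13: append 17 -> window=[4, 62, 22, 31, 17] -> max=62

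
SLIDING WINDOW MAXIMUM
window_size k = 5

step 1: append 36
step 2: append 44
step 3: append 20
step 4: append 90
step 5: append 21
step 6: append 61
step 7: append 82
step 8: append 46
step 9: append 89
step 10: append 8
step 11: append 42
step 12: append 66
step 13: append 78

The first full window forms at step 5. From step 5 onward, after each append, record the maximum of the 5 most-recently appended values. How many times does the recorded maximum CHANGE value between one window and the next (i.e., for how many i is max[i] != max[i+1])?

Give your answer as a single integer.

step 1: append 36 -> window=[36] (not full yet)
step 2: append 44 -> window=[36, 44] (not full yet)
step 3: append 20 -> window=[36, 44, 20] (not full yet)
step 4: append 90 -> window=[36, 44, 20, 90] (not full yet)
step 5: append 21 -> window=[36, 44, 20, 90, 21] -> max=90
step 6: append 61 -> window=[44, 20, 90, 21, 61] -> max=90
step 7: append 82 -> window=[20, 90, 21, 61, 82] -> max=90
step 8: append 46 -> window=[90, 21, 61, 82, 46] -> max=90
step 9: append 89 -> window=[21, 61, 82, 46, 89] -> max=89
step 10: append 8 -> window=[61, 82, 46, 89, 8] -> max=89
step 11: append 42 -> window=[82, 46, 89, 8, 42] -> max=89
step 12: append 66 -> window=[46, 89, 8, 42, 66] -> max=89
step 13: append 78 -> window=[89, 8, 42, 66, 78] -> max=89
Recorded maximums: 90 90 90 90 89 89 89 89 89
Changes between consecutive maximums: 1

Answer: 1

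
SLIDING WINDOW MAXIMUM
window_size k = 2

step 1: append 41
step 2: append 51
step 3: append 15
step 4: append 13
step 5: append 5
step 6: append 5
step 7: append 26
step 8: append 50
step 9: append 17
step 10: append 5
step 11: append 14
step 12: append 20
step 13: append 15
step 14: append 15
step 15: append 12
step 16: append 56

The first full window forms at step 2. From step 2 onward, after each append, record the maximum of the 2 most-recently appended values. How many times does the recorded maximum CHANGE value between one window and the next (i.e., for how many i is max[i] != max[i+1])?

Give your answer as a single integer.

step 1: append 41 -> window=[41] (not full yet)
step 2: append 51 -> window=[41, 51] -> max=51
step 3: append 15 -> window=[51, 15] -> max=51
step 4: append 13 -> window=[15, 13] -> max=15
step 5: append 5 -> window=[13, 5] -> max=13
step 6: append 5 -> window=[5, 5] -> max=5
step 7: append 26 -> window=[5, 26] -> max=26
step 8: append 50 -> window=[26, 50] -> max=50
step 9: append 17 -> window=[50, 17] -> max=50
step 10: append 5 -> window=[17, 5] -> max=17
step 11: append 14 -> window=[5, 14] -> max=14
step 12: append 20 -> window=[14, 20] -> max=20
step 13: append 15 -> window=[20, 15] -> max=20
step 14: append 15 -> window=[15, 15] -> max=15
step 15: append 12 -> window=[15, 12] -> max=15
step 16: append 56 -> window=[12, 56] -> max=56
Recorded maximums: 51 51 15 13 5 26 50 50 17 14 20 20 15 15 56
Changes between consecutive maximums: 10

Answer: 10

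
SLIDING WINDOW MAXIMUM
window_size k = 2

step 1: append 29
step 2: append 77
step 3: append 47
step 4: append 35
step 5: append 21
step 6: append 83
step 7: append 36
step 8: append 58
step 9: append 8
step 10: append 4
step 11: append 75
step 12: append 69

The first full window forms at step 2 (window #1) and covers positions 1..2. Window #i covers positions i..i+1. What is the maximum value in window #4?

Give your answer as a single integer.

Answer: 35

Derivation:
step 1: append 29 -> window=[29] (not full yet)
step 2: append 77 -> window=[29, 77] -> max=77
step 3: append 47 -> window=[77, 47] -> max=77
step 4: append 35 -> window=[47, 35] -> max=47
step 5: append 21 -> window=[35, 21] -> max=35
Window #4 max = 35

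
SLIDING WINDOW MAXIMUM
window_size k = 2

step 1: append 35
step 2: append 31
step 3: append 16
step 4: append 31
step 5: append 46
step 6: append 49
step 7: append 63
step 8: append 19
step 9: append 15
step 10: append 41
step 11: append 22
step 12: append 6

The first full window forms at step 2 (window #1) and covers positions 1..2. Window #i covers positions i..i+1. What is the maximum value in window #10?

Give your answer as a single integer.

Answer: 41

Derivation:
step 1: append 35 -> window=[35] (not full yet)
step 2: append 31 -> window=[35, 31] -> max=35
step 3: append 16 -> window=[31, 16] -> max=31
step 4: append 31 -> window=[16, 31] -> max=31
step 5: append 46 -> window=[31, 46] -> max=46
step 6: append 49 -> window=[46, 49] -> max=49
step 7: append 63 -> window=[49, 63] -> max=63
step 8: append 19 -> window=[63, 19] -> max=63
step 9: append 15 -> window=[19, 15] -> max=19
step 10: append 41 -> window=[15, 41] -> max=41
step 11: append 22 -> window=[41, 22] -> max=41
Window #10 max = 41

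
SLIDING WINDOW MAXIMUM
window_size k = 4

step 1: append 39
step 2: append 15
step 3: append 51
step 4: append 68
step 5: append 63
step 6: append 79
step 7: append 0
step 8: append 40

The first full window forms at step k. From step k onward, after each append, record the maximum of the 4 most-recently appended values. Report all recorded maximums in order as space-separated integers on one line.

step 1: append 39 -> window=[39] (not full yet)
step 2: append 15 -> window=[39, 15] (not full yet)
step 3: append 51 -> window=[39, 15, 51] (not full yet)
step 4: append 68 -> window=[39, 15, 51, 68] -> max=68
step 5: append 63 -> window=[15, 51, 68, 63] -> max=68
step 6: append 79 -> window=[51, 68, 63, 79] -> max=79
step 7: append 0 -> window=[68, 63, 79, 0] -> max=79
step 8: append 40 -> window=[63, 79, 0, 40] -> max=79

Answer: 68 68 79 79 79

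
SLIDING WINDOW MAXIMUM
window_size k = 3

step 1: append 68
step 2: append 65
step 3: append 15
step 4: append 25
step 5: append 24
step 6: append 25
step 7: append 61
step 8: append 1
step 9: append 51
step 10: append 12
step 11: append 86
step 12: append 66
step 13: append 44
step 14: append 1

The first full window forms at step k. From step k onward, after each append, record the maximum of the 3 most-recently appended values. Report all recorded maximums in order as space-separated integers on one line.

step 1: append 68 -> window=[68] (not full yet)
step 2: append 65 -> window=[68, 65] (not full yet)
step 3: append 15 -> window=[68, 65, 15] -> max=68
step 4: append 25 -> window=[65, 15, 25] -> max=65
step 5: append 24 -> window=[15, 25, 24] -> max=25
step 6: append 25 -> window=[25, 24, 25] -> max=25
step 7: append 61 -> window=[24, 25, 61] -> max=61
step 8: append 1 -> window=[25, 61, 1] -> max=61
step 9: append 51 -> window=[61, 1, 51] -> max=61
step 10: append 12 -> window=[1, 51, 12] -> max=51
step 11: append 86 -> window=[51, 12, 86] -> max=86
step 12: append 66 -> window=[12, 86, 66] -> max=86
step 13: append 44 -> window=[86, 66, 44] -> max=86
step 14: append 1 -> window=[66, 44, 1] -> max=66

Answer: 68 65 25 25 61 61 61 51 86 86 86 66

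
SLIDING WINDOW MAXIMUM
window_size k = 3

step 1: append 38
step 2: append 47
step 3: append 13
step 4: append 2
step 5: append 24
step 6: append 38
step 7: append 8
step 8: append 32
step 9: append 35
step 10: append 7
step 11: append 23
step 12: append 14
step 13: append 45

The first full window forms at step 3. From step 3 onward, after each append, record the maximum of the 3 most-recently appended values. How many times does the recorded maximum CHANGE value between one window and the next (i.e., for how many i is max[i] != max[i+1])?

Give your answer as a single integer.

step 1: append 38 -> window=[38] (not full yet)
step 2: append 47 -> window=[38, 47] (not full yet)
step 3: append 13 -> window=[38, 47, 13] -> max=47
step 4: append 2 -> window=[47, 13, 2] -> max=47
step 5: append 24 -> window=[13, 2, 24] -> max=24
step 6: append 38 -> window=[2, 24, 38] -> max=38
step 7: append 8 -> window=[24, 38, 8] -> max=38
step 8: append 32 -> window=[38, 8, 32] -> max=38
step 9: append 35 -> window=[8, 32, 35] -> max=35
step 10: append 7 -> window=[32, 35, 7] -> max=35
step 11: append 23 -> window=[35, 7, 23] -> max=35
step 12: append 14 -> window=[7, 23, 14] -> max=23
step 13: append 45 -> window=[23, 14, 45] -> max=45
Recorded maximums: 47 47 24 38 38 38 35 35 35 23 45
Changes between consecutive maximums: 5

Answer: 5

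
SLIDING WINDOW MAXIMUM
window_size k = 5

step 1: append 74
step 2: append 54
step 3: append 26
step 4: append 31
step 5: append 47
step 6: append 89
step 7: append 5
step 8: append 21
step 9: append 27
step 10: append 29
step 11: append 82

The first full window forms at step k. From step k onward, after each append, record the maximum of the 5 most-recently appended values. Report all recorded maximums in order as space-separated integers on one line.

step 1: append 74 -> window=[74] (not full yet)
step 2: append 54 -> window=[74, 54] (not full yet)
step 3: append 26 -> window=[74, 54, 26] (not full yet)
step 4: append 31 -> window=[74, 54, 26, 31] (not full yet)
step 5: append 47 -> window=[74, 54, 26, 31, 47] -> max=74
step 6: append 89 -> window=[54, 26, 31, 47, 89] -> max=89
step 7: append 5 -> window=[26, 31, 47, 89, 5] -> max=89
step 8: append 21 -> window=[31, 47, 89, 5, 21] -> max=89
step 9: append 27 -> window=[47, 89, 5, 21, 27] -> max=89
step 10: append 29 -> window=[89, 5, 21, 27, 29] -> max=89
step 11: append 82 -> window=[5, 21, 27, 29, 82] -> max=82

Answer: 74 89 89 89 89 89 82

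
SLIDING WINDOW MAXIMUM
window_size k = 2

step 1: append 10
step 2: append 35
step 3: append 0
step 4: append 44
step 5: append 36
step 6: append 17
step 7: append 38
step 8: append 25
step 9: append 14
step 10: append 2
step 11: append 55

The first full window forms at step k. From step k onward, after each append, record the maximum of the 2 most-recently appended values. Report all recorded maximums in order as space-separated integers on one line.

Answer: 35 35 44 44 36 38 38 25 14 55

Derivation:
step 1: append 10 -> window=[10] (not full yet)
step 2: append 35 -> window=[10, 35] -> max=35
step 3: append 0 -> window=[35, 0] -> max=35
step 4: append 44 -> window=[0, 44] -> max=44
step 5: append 36 -> window=[44, 36] -> max=44
step 6: append 17 -> window=[36, 17] -> max=36
step 7: append 38 -> window=[17, 38] -> max=38
step 8: append 25 -> window=[38, 25] -> max=38
step 9: append 14 -> window=[25, 14] -> max=25
step 10: append 2 -> window=[14, 2] -> max=14
step 11: append 55 -> window=[2, 55] -> max=55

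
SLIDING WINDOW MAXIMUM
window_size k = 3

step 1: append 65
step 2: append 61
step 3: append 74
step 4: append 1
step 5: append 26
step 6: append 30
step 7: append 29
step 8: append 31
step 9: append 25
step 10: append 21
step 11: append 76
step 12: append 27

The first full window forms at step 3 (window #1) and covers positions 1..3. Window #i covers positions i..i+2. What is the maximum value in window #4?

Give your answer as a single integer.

Answer: 30

Derivation:
step 1: append 65 -> window=[65] (not full yet)
step 2: append 61 -> window=[65, 61] (not full yet)
step 3: append 74 -> window=[65, 61, 74] -> max=74
step 4: append 1 -> window=[61, 74, 1] -> max=74
step 5: append 26 -> window=[74, 1, 26] -> max=74
step 6: append 30 -> window=[1, 26, 30] -> max=30
Window #4 max = 30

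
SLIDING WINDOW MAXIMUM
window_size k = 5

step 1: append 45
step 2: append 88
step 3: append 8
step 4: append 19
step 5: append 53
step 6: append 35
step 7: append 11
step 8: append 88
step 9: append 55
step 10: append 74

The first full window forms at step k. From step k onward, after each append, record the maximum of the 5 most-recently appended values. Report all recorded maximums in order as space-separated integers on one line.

step 1: append 45 -> window=[45] (not full yet)
step 2: append 88 -> window=[45, 88] (not full yet)
step 3: append 8 -> window=[45, 88, 8] (not full yet)
step 4: append 19 -> window=[45, 88, 8, 19] (not full yet)
step 5: append 53 -> window=[45, 88, 8, 19, 53] -> max=88
step 6: append 35 -> window=[88, 8, 19, 53, 35] -> max=88
step 7: append 11 -> window=[8, 19, 53, 35, 11] -> max=53
step 8: append 88 -> window=[19, 53, 35, 11, 88] -> max=88
step 9: append 55 -> window=[53, 35, 11, 88, 55] -> max=88
step 10: append 74 -> window=[35, 11, 88, 55, 74] -> max=88

Answer: 88 88 53 88 88 88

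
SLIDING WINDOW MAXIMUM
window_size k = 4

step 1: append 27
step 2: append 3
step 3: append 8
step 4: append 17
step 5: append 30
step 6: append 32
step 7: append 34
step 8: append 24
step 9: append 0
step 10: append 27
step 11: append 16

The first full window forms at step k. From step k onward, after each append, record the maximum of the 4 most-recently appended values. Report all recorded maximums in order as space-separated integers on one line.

step 1: append 27 -> window=[27] (not full yet)
step 2: append 3 -> window=[27, 3] (not full yet)
step 3: append 8 -> window=[27, 3, 8] (not full yet)
step 4: append 17 -> window=[27, 3, 8, 17] -> max=27
step 5: append 30 -> window=[3, 8, 17, 30] -> max=30
step 6: append 32 -> window=[8, 17, 30, 32] -> max=32
step 7: append 34 -> window=[17, 30, 32, 34] -> max=34
step 8: append 24 -> window=[30, 32, 34, 24] -> max=34
step 9: append 0 -> window=[32, 34, 24, 0] -> max=34
step 10: append 27 -> window=[34, 24, 0, 27] -> max=34
step 11: append 16 -> window=[24, 0, 27, 16] -> max=27

Answer: 27 30 32 34 34 34 34 27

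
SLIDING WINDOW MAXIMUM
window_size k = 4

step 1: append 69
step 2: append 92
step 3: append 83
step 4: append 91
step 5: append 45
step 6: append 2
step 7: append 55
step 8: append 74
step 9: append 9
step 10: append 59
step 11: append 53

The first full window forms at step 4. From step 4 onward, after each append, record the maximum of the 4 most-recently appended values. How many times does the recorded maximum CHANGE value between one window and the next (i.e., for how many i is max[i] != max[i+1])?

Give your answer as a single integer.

Answer: 2

Derivation:
step 1: append 69 -> window=[69] (not full yet)
step 2: append 92 -> window=[69, 92] (not full yet)
step 3: append 83 -> window=[69, 92, 83] (not full yet)
step 4: append 91 -> window=[69, 92, 83, 91] -> max=92
step 5: append 45 -> window=[92, 83, 91, 45] -> max=92
step 6: append 2 -> window=[83, 91, 45, 2] -> max=91
step 7: append 55 -> window=[91, 45, 2, 55] -> max=91
step 8: append 74 -> window=[45, 2, 55, 74] -> max=74
step 9: append 9 -> window=[2, 55, 74, 9] -> max=74
step 10: append 59 -> window=[55, 74, 9, 59] -> max=74
step 11: append 53 -> window=[74, 9, 59, 53] -> max=74
Recorded maximums: 92 92 91 91 74 74 74 74
Changes between consecutive maximums: 2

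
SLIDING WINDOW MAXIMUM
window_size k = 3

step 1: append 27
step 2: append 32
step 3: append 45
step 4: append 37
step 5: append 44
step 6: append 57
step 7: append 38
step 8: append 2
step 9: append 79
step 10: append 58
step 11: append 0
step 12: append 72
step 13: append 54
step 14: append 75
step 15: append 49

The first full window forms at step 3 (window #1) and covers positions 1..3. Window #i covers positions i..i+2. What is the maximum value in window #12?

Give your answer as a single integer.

step 1: append 27 -> window=[27] (not full yet)
step 2: append 32 -> window=[27, 32] (not full yet)
step 3: append 45 -> window=[27, 32, 45] -> max=45
step 4: append 37 -> window=[32, 45, 37] -> max=45
step 5: append 44 -> window=[45, 37, 44] -> max=45
step 6: append 57 -> window=[37, 44, 57] -> max=57
step 7: append 38 -> window=[44, 57, 38] -> max=57
step 8: append 2 -> window=[57, 38, 2] -> max=57
step 9: append 79 -> window=[38, 2, 79] -> max=79
step 10: append 58 -> window=[2, 79, 58] -> max=79
step 11: append 0 -> window=[79, 58, 0] -> max=79
step 12: append 72 -> window=[58, 0, 72] -> max=72
step 13: append 54 -> window=[0, 72, 54] -> max=72
step 14: append 75 -> window=[72, 54, 75] -> max=75
Window #12 max = 75

Answer: 75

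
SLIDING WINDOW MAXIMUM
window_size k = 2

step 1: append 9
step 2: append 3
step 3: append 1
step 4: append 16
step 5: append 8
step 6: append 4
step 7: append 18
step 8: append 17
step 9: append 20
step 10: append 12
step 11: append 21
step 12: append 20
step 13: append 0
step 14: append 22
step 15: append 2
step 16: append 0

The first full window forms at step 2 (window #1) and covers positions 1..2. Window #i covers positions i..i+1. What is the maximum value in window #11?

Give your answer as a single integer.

Answer: 21

Derivation:
step 1: append 9 -> window=[9] (not full yet)
step 2: append 3 -> window=[9, 3] -> max=9
step 3: append 1 -> window=[3, 1] -> max=3
step 4: append 16 -> window=[1, 16] -> max=16
step 5: append 8 -> window=[16, 8] -> max=16
step 6: append 4 -> window=[8, 4] -> max=8
step 7: append 18 -> window=[4, 18] -> max=18
step 8: append 17 -> window=[18, 17] -> max=18
step 9: append 20 -> window=[17, 20] -> max=20
step 10: append 12 -> window=[20, 12] -> max=20
step 11: append 21 -> window=[12, 21] -> max=21
step 12: append 20 -> window=[21, 20] -> max=21
Window #11 max = 21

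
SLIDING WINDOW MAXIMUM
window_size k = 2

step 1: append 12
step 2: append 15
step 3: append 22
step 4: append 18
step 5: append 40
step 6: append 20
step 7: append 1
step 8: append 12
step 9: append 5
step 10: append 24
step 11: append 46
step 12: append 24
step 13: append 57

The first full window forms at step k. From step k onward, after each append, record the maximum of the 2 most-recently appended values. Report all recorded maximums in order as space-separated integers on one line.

step 1: append 12 -> window=[12] (not full yet)
step 2: append 15 -> window=[12, 15] -> max=15
step 3: append 22 -> window=[15, 22] -> max=22
step 4: append 18 -> window=[22, 18] -> max=22
step 5: append 40 -> window=[18, 40] -> max=40
step 6: append 20 -> window=[40, 20] -> max=40
step 7: append 1 -> window=[20, 1] -> max=20
step 8: append 12 -> window=[1, 12] -> max=12
step 9: append 5 -> window=[12, 5] -> max=12
step 10: append 24 -> window=[5, 24] -> max=24
step 11: append 46 -> window=[24, 46] -> max=46
step 12: append 24 -> window=[46, 24] -> max=46
step 13: append 57 -> window=[24, 57] -> max=57

Answer: 15 22 22 40 40 20 12 12 24 46 46 57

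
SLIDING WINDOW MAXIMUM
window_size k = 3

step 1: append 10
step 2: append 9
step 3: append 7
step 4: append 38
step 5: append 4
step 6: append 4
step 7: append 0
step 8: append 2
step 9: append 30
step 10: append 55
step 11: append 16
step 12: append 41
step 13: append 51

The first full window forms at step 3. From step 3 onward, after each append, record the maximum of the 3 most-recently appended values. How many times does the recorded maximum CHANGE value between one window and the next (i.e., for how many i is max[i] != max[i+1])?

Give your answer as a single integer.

step 1: append 10 -> window=[10] (not full yet)
step 2: append 9 -> window=[10, 9] (not full yet)
step 3: append 7 -> window=[10, 9, 7] -> max=10
step 4: append 38 -> window=[9, 7, 38] -> max=38
step 5: append 4 -> window=[7, 38, 4] -> max=38
step 6: append 4 -> window=[38, 4, 4] -> max=38
step 7: append 0 -> window=[4, 4, 0] -> max=4
step 8: append 2 -> window=[4, 0, 2] -> max=4
step 9: append 30 -> window=[0, 2, 30] -> max=30
step 10: append 55 -> window=[2, 30, 55] -> max=55
step 11: append 16 -> window=[30, 55, 16] -> max=55
step 12: append 41 -> window=[55, 16, 41] -> max=55
step 13: append 51 -> window=[16, 41, 51] -> max=51
Recorded maximums: 10 38 38 38 4 4 30 55 55 55 51
Changes between consecutive maximums: 5

Answer: 5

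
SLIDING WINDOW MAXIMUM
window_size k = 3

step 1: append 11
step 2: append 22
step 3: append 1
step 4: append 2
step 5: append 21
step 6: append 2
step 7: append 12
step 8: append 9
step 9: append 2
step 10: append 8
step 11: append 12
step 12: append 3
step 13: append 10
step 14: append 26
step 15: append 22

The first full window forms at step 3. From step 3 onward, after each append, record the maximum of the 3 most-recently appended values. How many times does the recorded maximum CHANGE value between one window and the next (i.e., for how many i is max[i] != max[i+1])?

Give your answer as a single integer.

step 1: append 11 -> window=[11] (not full yet)
step 2: append 22 -> window=[11, 22] (not full yet)
step 3: append 1 -> window=[11, 22, 1] -> max=22
step 4: append 2 -> window=[22, 1, 2] -> max=22
step 5: append 21 -> window=[1, 2, 21] -> max=21
step 6: append 2 -> window=[2, 21, 2] -> max=21
step 7: append 12 -> window=[21, 2, 12] -> max=21
step 8: append 9 -> window=[2, 12, 9] -> max=12
step 9: append 2 -> window=[12, 9, 2] -> max=12
step 10: append 8 -> window=[9, 2, 8] -> max=9
step 11: append 12 -> window=[2, 8, 12] -> max=12
step 12: append 3 -> window=[8, 12, 3] -> max=12
step 13: append 10 -> window=[12, 3, 10] -> max=12
step 14: append 26 -> window=[3, 10, 26] -> max=26
step 15: append 22 -> window=[10, 26, 22] -> max=26
Recorded maximums: 22 22 21 21 21 12 12 9 12 12 12 26 26
Changes between consecutive maximums: 5

Answer: 5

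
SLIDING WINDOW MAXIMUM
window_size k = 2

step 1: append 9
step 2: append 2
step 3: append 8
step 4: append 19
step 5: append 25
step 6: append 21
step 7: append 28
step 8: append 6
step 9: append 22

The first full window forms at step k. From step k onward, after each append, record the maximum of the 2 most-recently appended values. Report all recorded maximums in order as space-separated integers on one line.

step 1: append 9 -> window=[9] (not full yet)
step 2: append 2 -> window=[9, 2] -> max=9
step 3: append 8 -> window=[2, 8] -> max=8
step 4: append 19 -> window=[8, 19] -> max=19
step 5: append 25 -> window=[19, 25] -> max=25
step 6: append 21 -> window=[25, 21] -> max=25
step 7: append 28 -> window=[21, 28] -> max=28
step 8: append 6 -> window=[28, 6] -> max=28
step 9: append 22 -> window=[6, 22] -> max=22

Answer: 9 8 19 25 25 28 28 22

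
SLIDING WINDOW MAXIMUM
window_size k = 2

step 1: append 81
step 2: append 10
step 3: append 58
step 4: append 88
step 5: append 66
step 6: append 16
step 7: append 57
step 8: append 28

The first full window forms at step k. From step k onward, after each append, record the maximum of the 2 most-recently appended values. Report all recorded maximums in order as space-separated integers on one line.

step 1: append 81 -> window=[81] (not full yet)
step 2: append 10 -> window=[81, 10] -> max=81
step 3: append 58 -> window=[10, 58] -> max=58
step 4: append 88 -> window=[58, 88] -> max=88
step 5: append 66 -> window=[88, 66] -> max=88
step 6: append 16 -> window=[66, 16] -> max=66
step 7: append 57 -> window=[16, 57] -> max=57
step 8: append 28 -> window=[57, 28] -> max=57

Answer: 81 58 88 88 66 57 57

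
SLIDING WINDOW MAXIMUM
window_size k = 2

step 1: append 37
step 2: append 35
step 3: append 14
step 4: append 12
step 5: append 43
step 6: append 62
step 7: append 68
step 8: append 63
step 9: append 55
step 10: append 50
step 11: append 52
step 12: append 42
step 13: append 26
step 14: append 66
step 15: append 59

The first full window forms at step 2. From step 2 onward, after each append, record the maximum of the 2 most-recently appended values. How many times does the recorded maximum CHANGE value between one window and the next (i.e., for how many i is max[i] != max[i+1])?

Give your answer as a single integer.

step 1: append 37 -> window=[37] (not full yet)
step 2: append 35 -> window=[37, 35] -> max=37
step 3: append 14 -> window=[35, 14] -> max=35
step 4: append 12 -> window=[14, 12] -> max=14
step 5: append 43 -> window=[12, 43] -> max=43
step 6: append 62 -> window=[43, 62] -> max=62
step 7: append 68 -> window=[62, 68] -> max=68
step 8: append 63 -> window=[68, 63] -> max=68
step 9: append 55 -> window=[63, 55] -> max=63
step 10: append 50 -> window=[55, 50] -> max=55
step 11: append 52 -> window=[50, 52] -> max=52
step 12: append 42 -> window=[52, 42] -> max=52
step 13: append 26 -> window=[42, 26] -> max=42
step 14: append 66 -> window=[26, 66] -> max=66
step 15: append 59 -> window=[66, 59] -> max=66
Recorded maximums: 37 35 14 43 62 68 68 63 55 52 52 42 66 66
Changes between consecutive maximums: 10

Answer: 10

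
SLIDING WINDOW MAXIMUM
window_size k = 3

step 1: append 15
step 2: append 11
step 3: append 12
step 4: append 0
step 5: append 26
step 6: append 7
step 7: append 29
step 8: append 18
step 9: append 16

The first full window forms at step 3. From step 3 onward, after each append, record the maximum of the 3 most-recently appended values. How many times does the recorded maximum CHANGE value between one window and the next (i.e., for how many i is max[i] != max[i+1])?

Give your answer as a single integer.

step 1: append 15 -> window=[15] (not full yet)
step 2: append 11 -> window=[15, 11] (not full yet)
step 3: append 12 -> window=[15, 11, 12] -> max=15
step 4: append 0 -> window=[11, 12, 0] -> max=12
step 5: append 26 -> window=[12, 0, 26] -> max=26
step 6: append 7 -> window=[0, 26, 7] -> max=26
step 7: append 29 -> window=[26, 7, 29] -> max=29
step 8: append 18 -> window=[7, 29, 18] -> max=29
step 9: append 16 -> window=[29, 18, 16] -> max=29
Recorded maximums: 15 12 26 26 29 29 29
Changes between consecutive maximums: 3

Answer: 3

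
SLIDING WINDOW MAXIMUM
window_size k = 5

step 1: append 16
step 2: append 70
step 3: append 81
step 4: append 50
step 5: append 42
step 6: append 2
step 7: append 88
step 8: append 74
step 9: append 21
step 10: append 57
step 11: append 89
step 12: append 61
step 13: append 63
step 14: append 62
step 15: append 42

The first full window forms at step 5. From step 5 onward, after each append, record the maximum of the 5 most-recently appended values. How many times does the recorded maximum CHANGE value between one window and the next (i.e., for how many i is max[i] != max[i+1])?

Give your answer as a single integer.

Answer: 2

Derivation:
step 1: append 16 -> window=[16] (not full yet)
step 2: append 70 -> window=[16, 70] (not full yet)
step 3: append 81 -> window=[16, 70, 81] (not full yet)
step 4: append 50 -> window=[16, 70, 81, 50] (not full yet)
step 5: append 42 -> window=[16, 70, 81, 50, 42] -> max=81
step 6: append 2 -> window=[70, 81, 50, 42, 2] -> max=81
step 7: append 88 -> window=[81, 50, 42, 2, 88] -> max=88
step 8: append 74 -> window=[50, 42, 2, 88, 74] -> max=88
step 9: append 21 -> window=[42, 2, 88, 74, 21] -> max=88
step 10: append 57 -> window=[2, 88, 74, 21, 57] -> max=88
step 11: append 89 -> window=[88, 74, 21, 57, 89] -> max=89
step 12: append 61 -> window=[74, 21, 57, 89, 61] -> max=89
step 13: append 63 -> window=[21, 57, 89, 61, 63] -> max=89
step 14: append 62 -> window=[57, 89, 61, 63, 62] -> max=89
step 15: append 42 -> window=[89, 61, 63, 62, 42] -> max=89
Recorded maximums: 81 81 88 88 88 88 89 89 89 89 89
Changes between consecutive maximums: 2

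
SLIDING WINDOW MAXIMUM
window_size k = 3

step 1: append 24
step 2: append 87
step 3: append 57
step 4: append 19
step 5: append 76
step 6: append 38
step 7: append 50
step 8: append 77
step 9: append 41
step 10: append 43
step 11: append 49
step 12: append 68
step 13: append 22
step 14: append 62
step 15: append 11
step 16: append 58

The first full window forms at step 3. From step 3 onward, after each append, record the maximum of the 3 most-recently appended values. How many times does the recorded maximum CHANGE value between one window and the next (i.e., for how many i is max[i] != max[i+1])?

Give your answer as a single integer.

Answer: 5

Derivation:
step 1: append 24 -> window=[24] (not full yet)
step 2: append 87 -> window=[24, 87] (not full yet)
step 3: append 57 -> window=[24, 87, 57] -> max=87
step 4: append 19 -> window=[87, 57, 19] -> max=87
step 5: append 76 -> window=[57, 19, 76] -> max=76
step 6: append 38 -> window=[19, 76, 38] -> max=76
step 7: append 50 -> window=[76, 38, 50] -> max=76
step 8: append 77 -> window=[38, 50, 77] -> max=77
step 9: append 41 -> window=[50, 77, 41] -> max=77
step 10: append 43 -> window=[77, 41, 43] -> max=77
step 11: append 49 -> window=[41, 43, 49] -> max=49
step 12: append 68 -> window=[43, 49, 68] -> max=68
step 13: append 22 -> window=[49, 68, 22] -> max=68
step 14: append 62 -> window=[68, 22, 62] -> max=68
step 15: append 11 -> window=[22, 62, 11] -> max=62
step 16: append 58 -> window=[62, 11, 58] -> max=62
Recorded maximums: 87 87 76 76 76 77 77 77 49 68 68 68 62 62
Changes between consecutive maximums: 5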